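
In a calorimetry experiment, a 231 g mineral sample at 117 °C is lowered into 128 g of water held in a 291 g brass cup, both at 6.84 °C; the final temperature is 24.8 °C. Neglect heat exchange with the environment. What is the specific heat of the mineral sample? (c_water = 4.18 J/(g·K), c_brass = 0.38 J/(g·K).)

c ≈ 0.544 J/(g·K)

Setting the total heat transfer to zero:
231×c×(24.8 − 117) + 128×4.18×(24.8 − 6.84) + 291×0.38×(24.8 − 6.84) = 0
-21298 c = -11595
c = -11595/-21298 ≈ 0.5444 J/(g·K)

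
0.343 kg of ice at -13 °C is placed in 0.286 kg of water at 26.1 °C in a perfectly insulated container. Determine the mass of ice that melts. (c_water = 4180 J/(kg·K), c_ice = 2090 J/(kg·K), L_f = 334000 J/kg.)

m_melted ≈ 0.0655 kg

Heat available from the water dropping to 0 °C: 0.286×4180×26.1 = 31202 J.
Warming the ice to 0 °C takes 0.343×2090×13 = 9319.3 J, leaving 21883 J for melting.
To melt every bit of ice: 0.343×334000 = 114562 J.
21883 J < 114562 J, so only part of the ice melts and the system sits at 0 °C.
Mass melted = 21883/334000 ≈ 0.06552 kg.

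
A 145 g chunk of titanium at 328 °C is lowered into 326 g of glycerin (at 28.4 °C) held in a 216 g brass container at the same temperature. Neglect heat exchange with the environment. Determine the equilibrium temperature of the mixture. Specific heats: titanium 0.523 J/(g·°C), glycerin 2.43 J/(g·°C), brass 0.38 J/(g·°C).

T_f ≈ 52.3 °C

Let T be the final temperature. ΣQ_i = 0:
145·0.523·(T − 328) + 326·2.43·(T − 28.4) + 216·0.38·(T − 28.4) = 0
(75.84 + 792.18 + 82.08) T = 75.84·328 + 792.18·28.4 + 82.08·28.4
T = 49703/950.1 ≈ 52.31 °C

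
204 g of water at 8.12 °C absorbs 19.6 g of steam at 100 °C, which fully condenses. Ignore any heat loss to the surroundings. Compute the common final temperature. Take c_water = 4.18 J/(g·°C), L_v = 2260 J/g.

T_f ≈ 63.6 °C

Taking heat into each body as positive, Σ m c ΔT = 0:
steam→water at 100 °C releases m L_v = 19.6·2260 = 44296; condensate cools 100→T: 19.6·4.18·(T − 100) = 81.93(T − 100); original water: 852.72(T − 8.12)
934.65 T = 44296 + 8192.8 + 6924.1 = 59413
T ≈ 63.57 °C (< 100 °C, so full condensation is consistent).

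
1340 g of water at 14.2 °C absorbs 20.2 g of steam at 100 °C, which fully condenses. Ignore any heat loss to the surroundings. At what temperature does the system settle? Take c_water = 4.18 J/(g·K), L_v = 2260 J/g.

Sum of m c ΔT and latent-heat terms is zero:
steam→water at 100 °C releases m L_v = 20.2×2260 = 45652; condensate cools 100→T: 20.2×4.18×(T − 100) = 84.44(T − 100); water warms: 1340×4.18×(T − 14.2) = 5601.2(T − 14.2)
5685.6 T = 45652 + 8443.6 + 79537 = 133633
T ≈ 23.50 °C (< 100 °C, so full condensation is consistent).

T_f ≈ 23.5 °C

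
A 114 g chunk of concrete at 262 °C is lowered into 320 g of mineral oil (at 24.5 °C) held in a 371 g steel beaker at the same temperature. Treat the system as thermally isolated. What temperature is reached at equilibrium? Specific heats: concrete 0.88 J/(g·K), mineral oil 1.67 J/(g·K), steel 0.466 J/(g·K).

T_f ≈ 54.0 °C

Energy conservation, ΣQ = 0:
114*0.88*(T − 262) + 320*1.67*(T − 24.5) + 371*0.466*(T − 24.5) = 0
100.32(T − 262) + 534.4(T − 24.5) + 172.89(T − 24.5) = 0
(100.32 + 534.4 + 172.89) T = 100.32*262 + 534.4*24.5 + 172.89*24.5
T = 43612/807.61 ≈ 54.00 °C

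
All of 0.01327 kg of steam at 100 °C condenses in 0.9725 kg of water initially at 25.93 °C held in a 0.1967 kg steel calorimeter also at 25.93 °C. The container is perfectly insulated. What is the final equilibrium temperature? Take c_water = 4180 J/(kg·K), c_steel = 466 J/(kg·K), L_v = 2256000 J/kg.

T_f ≈ 34.0 °C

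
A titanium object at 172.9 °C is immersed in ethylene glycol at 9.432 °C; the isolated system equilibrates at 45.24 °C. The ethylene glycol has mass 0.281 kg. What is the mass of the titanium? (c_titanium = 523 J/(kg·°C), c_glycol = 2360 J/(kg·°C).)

m ≈ 0.356 kg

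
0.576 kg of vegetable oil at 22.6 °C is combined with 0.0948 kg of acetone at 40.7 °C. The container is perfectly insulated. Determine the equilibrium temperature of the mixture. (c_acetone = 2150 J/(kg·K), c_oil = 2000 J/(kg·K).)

T_f ≈ 25.3 °C

Setting the total heat transfer to zero:
0.0948·2150·(T − 40.7) + 0.576·2000·(T − 22.6) = 0
203.82(T − 40.7) + 1152(T − 22.6) = 0
1355.8 T = 34331
T = 34331 / 1355.8 = 25.3 °C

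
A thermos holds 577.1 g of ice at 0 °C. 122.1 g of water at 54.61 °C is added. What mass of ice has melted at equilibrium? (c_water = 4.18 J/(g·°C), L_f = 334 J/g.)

m_melted ≈ 83.4 g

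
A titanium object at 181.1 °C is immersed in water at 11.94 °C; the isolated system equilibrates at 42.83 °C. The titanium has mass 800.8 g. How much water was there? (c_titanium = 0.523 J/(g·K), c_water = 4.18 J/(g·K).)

Net heat exchanged in the isolated system is zero:
800.8×0.523×(42.83 − 181.1) + m×4.18×(42.83 − 11.94) = 0
129.12 m = 57910
m = 57910/129.12 ≈ 448.5 g

m ≈ 448 g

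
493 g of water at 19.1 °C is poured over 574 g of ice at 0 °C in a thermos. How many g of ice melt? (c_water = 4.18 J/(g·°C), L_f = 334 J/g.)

m_melted ≈ 118 g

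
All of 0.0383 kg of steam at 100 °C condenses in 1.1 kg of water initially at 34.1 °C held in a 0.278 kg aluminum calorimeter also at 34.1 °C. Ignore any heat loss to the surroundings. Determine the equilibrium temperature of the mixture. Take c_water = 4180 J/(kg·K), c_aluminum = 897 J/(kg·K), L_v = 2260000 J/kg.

T_f ≈ 53.5 °C

Heat gained plus heat lost sum to zero:
latent heat released on condensation: 0.0383×2260000 = 86558
  condensate cools 100→T: 0.0383×4180×(T − 100) = 160.09(T − 100)
  original water: 4598(T − 34.1)
  aluminum cup: 0.278×897×(T − 34.1) = 249.37(T − 34.1)
5007.5 T = 86558 + 16009 + 165295 = 267863
T ≈ 53.49 °C, under the boiling point, so the assumption holds.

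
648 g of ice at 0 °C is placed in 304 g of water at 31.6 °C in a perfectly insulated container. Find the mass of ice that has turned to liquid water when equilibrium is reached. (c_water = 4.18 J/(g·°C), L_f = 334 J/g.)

m_melted ≈ 120 g

Heat available from the water dropping to 0 °C: 304×4.18×31.6 = 40155 J.
Fully melting the ice requires m_ice L_f = 648×334 = 216432 J.
That's not enough to melt it all — equilibrium is at 0 °C with ice remaining.
m_melted×334 = 40155  ⇒  m_melted ≈ 120.2 g.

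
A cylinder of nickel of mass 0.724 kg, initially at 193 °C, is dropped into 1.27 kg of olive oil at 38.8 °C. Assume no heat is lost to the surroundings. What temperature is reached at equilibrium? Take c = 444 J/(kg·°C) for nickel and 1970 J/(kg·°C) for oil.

|Q_nickel| = |Q_oil|:
0.724*444*(193 − T) = 1.27*1970*(T − 38.8)
321.46(193 − T) = 2501.9(T − 38.8)
2823.4 T = 159115  ⇒  T ≈ 56.36 °C

T_f ≈ 56.4 °C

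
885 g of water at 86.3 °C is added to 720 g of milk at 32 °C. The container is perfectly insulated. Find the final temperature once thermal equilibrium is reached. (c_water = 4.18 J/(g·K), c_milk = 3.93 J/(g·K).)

T_f ≈ 62.8 °C

T_f is the heat-capacity-weighted average of the initial temperatures:
T_f = (3699.3·86.3 + 2829.6·32) / (3699.3 + 2829.6)
    = 409797 / 6528.9 ≈ 62.77 °C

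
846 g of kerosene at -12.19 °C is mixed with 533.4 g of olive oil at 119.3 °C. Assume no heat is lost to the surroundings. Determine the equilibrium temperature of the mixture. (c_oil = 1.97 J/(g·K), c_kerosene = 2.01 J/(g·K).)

Setting the total heat transfer to zero:
533.4*1.97*(T − 119.3) + 846*2.01*(T − (-12.19)) = 0
(1050.8 + 1700.5) T = 1050.8*119.3 + 1700.5*(-12.19)
T = 104632/2751.3 ≈ 38.03 °C

T_f ≈ 38.0 °C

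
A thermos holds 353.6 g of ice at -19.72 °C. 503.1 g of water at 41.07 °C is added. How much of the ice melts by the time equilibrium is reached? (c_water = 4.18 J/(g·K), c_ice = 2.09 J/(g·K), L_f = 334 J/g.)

m_melted ≈ 215 g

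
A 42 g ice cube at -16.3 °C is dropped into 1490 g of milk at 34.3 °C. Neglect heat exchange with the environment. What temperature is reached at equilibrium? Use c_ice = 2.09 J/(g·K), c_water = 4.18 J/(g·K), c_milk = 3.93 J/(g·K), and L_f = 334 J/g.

Energy conservation, ΣQ = 0:
ice -16.3→0 °C: 42·2.09·16.3 = 1430.8; melt ice: 42·334 = 14028; meltwater 0→T: 42·4.18·T = 175.56 T; milk cools: 1490·3.93·(T − 34.3) = 5855.7(T − 34.3)
6031.3 T = 200851 − 15459 = 185392
T ≈ 30.74 °C. Since T > 0 °C, the all-ice-melts assumption holds.

T_f ≈ 30.7 °C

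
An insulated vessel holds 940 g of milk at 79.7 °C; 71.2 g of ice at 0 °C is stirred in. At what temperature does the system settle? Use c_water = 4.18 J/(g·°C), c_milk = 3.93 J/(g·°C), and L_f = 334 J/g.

T_f ≈ 67.8 °C

Energy conservation, ΣQ = 0:
latent heat to melt: 71.2×334 = 23781; warm the meltwater: 297.62 T; milk: 3694.2(T − 79.7)
3991.8 T = 294428 − 23781 = 270647
T ≈ 67.80 °C. Since T > 0 °C, the all-ice-melts assumption holds.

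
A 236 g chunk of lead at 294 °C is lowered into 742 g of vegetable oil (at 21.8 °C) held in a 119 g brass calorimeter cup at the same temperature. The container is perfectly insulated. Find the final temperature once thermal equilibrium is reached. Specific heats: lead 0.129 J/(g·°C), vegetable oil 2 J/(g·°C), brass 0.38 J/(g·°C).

T_f ≈ 27.1 °C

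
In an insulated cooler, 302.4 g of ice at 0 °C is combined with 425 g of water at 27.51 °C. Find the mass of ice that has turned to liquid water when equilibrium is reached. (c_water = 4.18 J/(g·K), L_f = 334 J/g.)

Cooling the water to 0 °C releases 425×4.18×27.51 = 48872 J.
To melt every bit of ice: 302.4×334 = 101002 J.
Since 48872 < 101002 J, not all the ice melts; equilibrium is at 0 °C.
m_melt = 48872 / L_f = 146.3 g.

m_melted ≈ 146 g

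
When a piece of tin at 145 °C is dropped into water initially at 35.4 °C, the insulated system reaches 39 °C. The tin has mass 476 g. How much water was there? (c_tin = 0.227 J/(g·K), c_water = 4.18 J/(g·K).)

m ≈ 761 g

Heat lost by the tin = heat gained by the water:
476·0.227·(145 − 39) = m·4.18·(39 − 35.4)
15.05 m = 11454  ⇒  m ≈ 761.1 g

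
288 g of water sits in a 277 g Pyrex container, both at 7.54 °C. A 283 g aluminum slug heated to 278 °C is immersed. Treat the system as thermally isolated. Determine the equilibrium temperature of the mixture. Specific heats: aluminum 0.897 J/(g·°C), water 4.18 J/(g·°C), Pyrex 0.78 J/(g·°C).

T_f ≈ 48.6 °C

T_f = Σ m_i c_i T_i / Σ m_i c_i:
T_f = (253.85·278 + 1203.8·7.54 + 216.06·7.54) / (253.85 + 1203.8 + 216.06)
    = 81277 / 1673.8 ≈ 48.56 °C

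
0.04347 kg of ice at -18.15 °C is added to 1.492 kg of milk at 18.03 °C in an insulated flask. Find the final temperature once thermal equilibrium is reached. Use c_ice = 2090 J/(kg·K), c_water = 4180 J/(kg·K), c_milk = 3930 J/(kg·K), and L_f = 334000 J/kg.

T_f ≈ 14.8 °C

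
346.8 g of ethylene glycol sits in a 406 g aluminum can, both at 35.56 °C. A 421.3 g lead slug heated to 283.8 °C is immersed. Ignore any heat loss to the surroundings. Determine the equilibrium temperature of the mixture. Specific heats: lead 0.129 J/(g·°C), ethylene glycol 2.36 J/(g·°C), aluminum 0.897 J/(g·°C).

T_f ≈ 46.5 °C

Let T be the final temperature. ΣQ_i = 0:
421.3*0.129*(T − 283.8) + 346.8*2.36*(T − 35.56) + 406*0.897*(T − 35.56) = 0
54.35(T − 283.8) + 818.45(T − 35.56) + 364.18(T − 35.56) = 0
1237 T = 57478
T = 57478/1237 ≈ 46.47 °C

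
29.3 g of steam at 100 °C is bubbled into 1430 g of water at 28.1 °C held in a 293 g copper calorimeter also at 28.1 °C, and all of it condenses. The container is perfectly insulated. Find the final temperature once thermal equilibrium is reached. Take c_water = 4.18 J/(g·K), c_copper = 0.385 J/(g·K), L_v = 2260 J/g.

Sum of m c ΔT and latent-heat terms is zero:
steam→water at 100 °C releases m L_v = 29.3×2260 = 66218; condensate cools 100→T: 29.3×4.18×(T − 100) = 122.47(T − 100); water warms: 1430×4.18×(T − 28.1) = 5977.4(T − 28.1); cup: 112.81(T − 28.1)
6212.7 T = 66218 + 12247 + 171135 = 249600
T ≈ 40.18 °C (< 100 °C, so full condensation is consistent).

T_f ≈ 40.2 °C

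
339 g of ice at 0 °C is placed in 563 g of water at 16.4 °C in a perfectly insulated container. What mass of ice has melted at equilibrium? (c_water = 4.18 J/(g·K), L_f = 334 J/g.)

m_melted ≈ 116 g

Heat available from the water dropping to 0 °C: 563×4.18×16.4 = 38595 J.
To melt every bit of ice: 339×334 = 113226 J.
38595 J < 113226 J, so only part of the ice melts and the system sits at 0 °C.
m_melt = 38595 / L_f = 115.6 g.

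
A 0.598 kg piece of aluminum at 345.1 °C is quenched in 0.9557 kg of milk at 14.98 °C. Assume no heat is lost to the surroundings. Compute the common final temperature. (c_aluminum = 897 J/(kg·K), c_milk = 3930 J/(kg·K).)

Conservation of energy gives ΣQ = 0:
0.598*897*(T − 345.1) + 0.9557*3930*(T − 14.98) = 0
536.41(T − 345.1) + 3755.9(T − 14.98) = 0
(536.41 + 3755.9) T = 536.41*345.1 + 3755.9*14.98
T = 241377 / 4292.3 = 56.2 °C

T_f ≈ 56.2 °C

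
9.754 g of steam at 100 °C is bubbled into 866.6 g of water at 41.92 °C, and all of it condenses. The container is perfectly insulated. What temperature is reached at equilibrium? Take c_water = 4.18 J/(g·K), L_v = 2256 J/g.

T_f ≈ 48.6 °C

Let T be the final temperature. ΣQ_i = 0:
condense steam: −9.754·2256 = −22005
  condensed water 100 °C→T: 40.77(T − 100)
  water warms: 866.6·4.18·(T − 41.92) = 3622.4(T − 41.92)
3663.2 T = 22005 + 4077.2 + 151851 = 177933
T ≈ 48.57 °C, under the boiling point, so the assumption holds.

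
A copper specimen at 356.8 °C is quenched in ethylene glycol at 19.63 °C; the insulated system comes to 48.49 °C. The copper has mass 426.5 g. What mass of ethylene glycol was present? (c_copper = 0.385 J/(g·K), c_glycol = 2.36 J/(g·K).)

m ≈ 743 g

Conservation of energy gives ΣQ = 0:
426.5×0.385×(48.49 − 356.8) + m×2.36×(48.49 − 19.63) = 0
68.11 m = 50625
m = 50625/68.11 ≈ 743.3 g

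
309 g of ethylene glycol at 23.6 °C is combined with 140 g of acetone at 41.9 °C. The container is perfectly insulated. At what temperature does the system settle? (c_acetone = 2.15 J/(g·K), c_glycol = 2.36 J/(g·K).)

T_f ≈ 28.9 °C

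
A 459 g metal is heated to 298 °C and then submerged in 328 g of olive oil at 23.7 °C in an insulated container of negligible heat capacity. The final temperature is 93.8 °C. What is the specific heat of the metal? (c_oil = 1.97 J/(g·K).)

c ≈ 0.483 J/(g·K)

Heat gained plus heat lost sum to zero:
459·c·(93.8 − 298) + 328·1.97·(93.8 − 23.7) = 0
-93728 c = -45296
c = -45296/-93728 ≈ 0.4833 J/(g·K)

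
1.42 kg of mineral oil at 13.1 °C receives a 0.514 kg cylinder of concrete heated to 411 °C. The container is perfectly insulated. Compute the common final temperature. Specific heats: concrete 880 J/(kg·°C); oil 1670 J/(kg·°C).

T_f ≈ 76.8 °C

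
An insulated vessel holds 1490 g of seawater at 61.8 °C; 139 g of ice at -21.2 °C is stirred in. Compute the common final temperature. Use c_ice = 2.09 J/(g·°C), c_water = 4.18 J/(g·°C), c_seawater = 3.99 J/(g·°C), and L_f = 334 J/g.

T_f ≈ 48.2 °C

Sum of m c ΔT and latent-heat terms is zero:
warm ice to 0 °C: 139×2.09×(0 − (-21.2)) = 6158.8
  latent heat to melt: 139×334 = 46426
  warm the meltwater: 581.02 T
  seawater: 5945.1(T − 61.8)
6526.1 T = 367407 − 52585 = 314822
T ≈ 48.24 °C — above 0 °C, consistent with complete melting.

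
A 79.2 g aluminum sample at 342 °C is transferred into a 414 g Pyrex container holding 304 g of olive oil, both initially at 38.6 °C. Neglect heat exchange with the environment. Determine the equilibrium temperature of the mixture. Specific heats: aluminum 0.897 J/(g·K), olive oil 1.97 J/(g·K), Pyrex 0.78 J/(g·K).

T_f ≈ 60.3 °C

Let T be the final temperature. ΣQ_i = 0:
79.2*0.897*(T − 342) + 304*1.97*(T − 38.6) + 414*0.78*(T − 38.6) = 0
71.04(T − 342) + 598.88(T − 38.6) + 322.92(T − 38.6) = 0
(71.04 + 598.88 + 322.92) T = 71.04*342 + 598.88*38.6 + 322.92*38.6
T = 59878/992.84 ≈ 60.31 °C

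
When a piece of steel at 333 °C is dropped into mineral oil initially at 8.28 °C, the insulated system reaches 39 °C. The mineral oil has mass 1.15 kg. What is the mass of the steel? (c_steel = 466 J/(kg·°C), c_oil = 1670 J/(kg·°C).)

m ≈ 0.431 kg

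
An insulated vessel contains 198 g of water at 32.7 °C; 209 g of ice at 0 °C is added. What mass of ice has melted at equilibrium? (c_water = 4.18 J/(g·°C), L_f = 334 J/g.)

m_melted ≈ 81 g

Cooling the water to 0 °C releases 198×4.18×32.7 = 27064 J.
Fully melting the ice requires m_ice L_f = 209×334 = 69806 J.
That's not enough to melt it all — equilibrium is at 0 °C with ice remaining.
m_melted×334 = 27064  ⇒  m_melted ≈ 81.03 g.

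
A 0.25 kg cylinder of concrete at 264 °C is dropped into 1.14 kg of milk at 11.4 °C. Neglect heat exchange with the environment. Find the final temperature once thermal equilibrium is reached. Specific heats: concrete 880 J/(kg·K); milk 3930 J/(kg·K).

T_f ≈ 23.2 °C

Set heat shed by the hot body equal to heat absorbed by the cold body:
0.25*880*(264 − T) = 1.14*3930*(T − 11.4)
220(264 − T) = 4480.2(T − 11.4)
4700.2 T = 109154  ⇒  T ≈ 23.22 °C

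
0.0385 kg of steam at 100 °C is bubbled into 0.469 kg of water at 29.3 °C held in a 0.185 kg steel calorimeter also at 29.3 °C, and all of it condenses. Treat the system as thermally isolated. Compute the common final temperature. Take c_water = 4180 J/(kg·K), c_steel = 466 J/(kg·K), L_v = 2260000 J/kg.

T_f ≈ 73.9 °C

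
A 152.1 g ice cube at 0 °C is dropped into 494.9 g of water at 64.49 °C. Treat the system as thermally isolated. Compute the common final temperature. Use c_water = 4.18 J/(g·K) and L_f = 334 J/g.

Net heat exchanged in the isolated system is zero:
latent heat to melt: 152.1·334 = 50801
  warm the meltwater: 635.78 T
  water: 2068.7(T − 64.49)
2704.5 T = 133409 − 50801 = 82608
T ≈ 30.55 °C — above 0 °C, consistent with complete melting.

T_f ≈ 30.5 °C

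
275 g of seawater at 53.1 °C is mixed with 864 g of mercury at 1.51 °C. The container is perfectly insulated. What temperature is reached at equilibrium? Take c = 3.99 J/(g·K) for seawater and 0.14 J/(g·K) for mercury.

Conservation of energy gives ΣQ = 0:
275*3.99*(T − 53.1) + 864*0.14*(T − 1.51) = 0
1097.2(T − 53.1) + 120.96(T − 1.51) = 0
(1097.2 + 120.96) T = 1097.2*53.1 + 120.96*1.51
T = 58447/1218.2 ≈ 47.98 °C

T_f ≈ 48.0 °C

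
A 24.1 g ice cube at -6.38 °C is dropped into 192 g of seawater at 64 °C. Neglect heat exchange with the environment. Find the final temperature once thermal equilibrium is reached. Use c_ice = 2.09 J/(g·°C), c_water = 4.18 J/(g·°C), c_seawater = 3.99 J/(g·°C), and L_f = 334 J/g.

Let T be the final temperature. ΣQ_i = 0:
ice -6.38→0 °C: 24.1·2.09·6.38 = 321.35; fusion: m_ice L_f = 24.1·334 = 8049.4; meltwater 0→T: 24.1·4.18·T = 100.74 T; seawater: 766.08(T − 64)
866.82 T = 49029 − 8370.8 = 40658
T ≈ 46.91 °C — above 0 °C, consistent with complete melting.

T_f ≈ 46.9 °C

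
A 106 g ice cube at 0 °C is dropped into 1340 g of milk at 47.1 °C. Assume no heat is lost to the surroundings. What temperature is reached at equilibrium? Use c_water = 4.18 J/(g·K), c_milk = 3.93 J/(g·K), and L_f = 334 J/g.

T_f ≈ 37.2 °C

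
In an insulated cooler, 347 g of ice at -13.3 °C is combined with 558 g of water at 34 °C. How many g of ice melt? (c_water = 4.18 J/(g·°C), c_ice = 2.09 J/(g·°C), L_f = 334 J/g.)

m_melted ≈ 209 g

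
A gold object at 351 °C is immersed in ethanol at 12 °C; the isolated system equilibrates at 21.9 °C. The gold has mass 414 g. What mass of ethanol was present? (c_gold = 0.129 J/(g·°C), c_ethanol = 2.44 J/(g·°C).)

m ≈ 728 g

Heat gained plus heat lost sum to zero:
414·0.129·(21.9 − 351) + m·2.44·(21.9 − 12) = 0
24.16 m = 17576
m = 17576/24.16 ≈ 727.6 g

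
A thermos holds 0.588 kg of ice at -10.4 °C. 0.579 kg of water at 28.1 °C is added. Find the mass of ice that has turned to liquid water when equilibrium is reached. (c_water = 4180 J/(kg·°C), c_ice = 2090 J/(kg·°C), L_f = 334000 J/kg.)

m_melted ≈ 0.165 kg

Water can give up m c ΔT = 0.579·4180·28.1 = 68008 J before reaching 0 °C.
Of that, 0.588·2090·10.4 = 12781 J goes to bring the ice to 0 °C, leaving 55227 J.
To melt every bit of ice: 0.588·334000 = 196392 J.
That's not enough to melt it all — equilibrium is at 0 °C with ice remaining.
m_melted·334000 = 55227  ⇒  m_melted ≈ 0.1654 kg.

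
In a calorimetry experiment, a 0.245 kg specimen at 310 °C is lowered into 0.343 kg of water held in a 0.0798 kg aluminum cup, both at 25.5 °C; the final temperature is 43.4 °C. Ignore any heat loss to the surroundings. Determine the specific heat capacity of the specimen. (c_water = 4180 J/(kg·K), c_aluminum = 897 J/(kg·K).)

Taking heat into each body as positive, Σ m c ΔT = 0:
0.245×c×(43.4 − 310) + 0.343×4180×(43.4 − 25.5) + 0.0798×897×(43.4 − 25.5) = 0
-65.32 c = -26945
c = -26945/-65.32 ≈ 412.5 J/(kg·K)

c ≈ 413 J/(kg·K)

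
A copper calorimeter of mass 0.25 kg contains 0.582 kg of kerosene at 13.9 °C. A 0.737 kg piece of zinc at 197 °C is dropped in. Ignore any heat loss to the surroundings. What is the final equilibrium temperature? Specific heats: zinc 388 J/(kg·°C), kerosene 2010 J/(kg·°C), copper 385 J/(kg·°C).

T_f ≈ 47.6 °C

Heat gained plus heat lost sum to zero:
0.737*388*(T − 197) + 0.582*2010*(T − 13.9) + 0.25*385*(T − 13.9) = 0
1552 T = 73932
T ≈ 47.64 °C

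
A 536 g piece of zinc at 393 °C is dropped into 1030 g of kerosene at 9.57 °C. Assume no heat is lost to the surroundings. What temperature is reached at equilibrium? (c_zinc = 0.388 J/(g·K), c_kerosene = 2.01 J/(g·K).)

|Q_zinc| = |Q_kerosene|:
536·0.388·(393 − T) = 1030·2.01·(T − 9.57)
207.97(393 − T) = 2070.3(T − 9.57)
2278.3 T = 101544  ⇒  T ≈ 44.57 °C

T_f ≈ 44.6 °C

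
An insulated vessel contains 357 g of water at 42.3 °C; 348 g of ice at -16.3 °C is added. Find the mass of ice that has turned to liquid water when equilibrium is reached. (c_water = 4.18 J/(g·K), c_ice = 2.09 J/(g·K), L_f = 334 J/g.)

m_melted ≈ 153 g

Heat available from the water dropping to 0 °C: 357·4.18·42.3 = 63123 J.
Of that, 348·2.09·16.3 = 11855 J goes to bring the ice to 0 °C, leaving 51267 J.
To melt every bit of ice: 348·334 = 116232 J.
51267 J < 116232 J, so only part of the ice melts and the system sits at 0 °C.
Mass melted = 51267/334 ≈ 153.5 g.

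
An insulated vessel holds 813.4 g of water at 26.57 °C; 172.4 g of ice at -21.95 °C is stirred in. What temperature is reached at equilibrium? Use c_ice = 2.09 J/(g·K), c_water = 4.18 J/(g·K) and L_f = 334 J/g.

Energy conservation, ΣQ = 0:
warm ice to 0 °C: 172.4×2.09×(0 − (-21.95)) = 7908.9
  melt ice: 172.4×334 = 57582
  meltwater 0→T: 172.4×4.18×T = 720.63 T
  water cools: 813.4×4.18×(T − 26.57) = 3400(T − 26.57)
4120.6 T = 90338 − 65491 = 24848
T ≈ 6.03 °C — above 0 °C, consistent with complete melting.

T_f ≈ 6.0 °C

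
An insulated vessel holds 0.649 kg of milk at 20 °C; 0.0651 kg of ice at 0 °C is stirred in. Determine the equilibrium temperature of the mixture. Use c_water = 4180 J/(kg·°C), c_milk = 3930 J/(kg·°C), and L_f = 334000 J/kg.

Setting the total heat transfer to zero:
fusion: m_ice L_f = 0.0651·334000 = 21743
  meltwater 0→T: 0.0651·4180·T = 272.12 T
  milk: 2550.6(T − 20)
2822.7 T = 51011 − 21743 = 29268
T ≈ 10.37 °C — above 0 °C, consistent with complete melting.

T_f ≈ 10.4 °C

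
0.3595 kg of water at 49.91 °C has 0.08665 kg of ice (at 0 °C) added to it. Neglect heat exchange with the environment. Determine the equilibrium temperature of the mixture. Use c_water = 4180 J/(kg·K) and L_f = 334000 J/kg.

T_f ≈ 24.7 °C

Net heat exchanged in the isolated system is zero:
latent heat to melt: 0.08665×334000 = 28941; meltwater 0→T: 0.08665×4180×T = 362.2 T; water: 1502.7(T − 49.91)
1864.9 T = 75000 − 28941 = 46059
T ≈ 24.70 °C — above 0 °C, consistent with complete melting.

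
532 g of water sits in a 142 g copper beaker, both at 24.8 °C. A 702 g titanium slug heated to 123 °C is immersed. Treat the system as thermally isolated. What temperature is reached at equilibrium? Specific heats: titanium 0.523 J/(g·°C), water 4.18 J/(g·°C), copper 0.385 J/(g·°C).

Setting the total heat transfer to zero:
702×0.523×(T − 123) + 532×4.18×(T − 24.8) + 142×0.385×(T − 24.8) = 0
2645.6 T = 101664
T ≈ 38.43 °C

T_f ≈ 38.4 °C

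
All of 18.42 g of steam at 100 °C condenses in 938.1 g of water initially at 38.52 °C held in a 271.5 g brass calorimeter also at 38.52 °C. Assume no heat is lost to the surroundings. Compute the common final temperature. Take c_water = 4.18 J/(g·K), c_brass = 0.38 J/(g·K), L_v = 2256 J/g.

T_f ≈ 49.8 °C

Heat gained plus heat lost sum to zero:
latent heat released on condensation: 18.42·2256 = 41556; condensed water 100 °C→T: 77(T − 100); water warms: 938.1·4.18·(T − 38.52) = 3921.3(T − 38.52); cup: 103.17(T − 38.52)
4101.4 T = 41556 + 7699.6 + 155021 = 204276
T ≈ 49.81 °C (< 100 °C, so full condensation is consistent).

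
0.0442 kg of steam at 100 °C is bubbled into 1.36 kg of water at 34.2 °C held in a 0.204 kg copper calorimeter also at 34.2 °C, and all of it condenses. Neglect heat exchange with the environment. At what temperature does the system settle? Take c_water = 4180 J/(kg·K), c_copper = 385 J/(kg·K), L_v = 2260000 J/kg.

T_f ≈ 53.0 °C

Setting the total heat transfer to zero:
steam→water at 100 °C releases m L_v = 0.0442·2260000 = 99892
  condensed water 100 °C→T: 184.76(T − 100)
  water warms: 1.36·4180·(T − 34.2) = 5684.8(T − 34.2)
  copper cup: 0.204·385·(T − 34.2) = 78.54(T − 34.2)
5948.1 T = 99892 + 18476 + 197106 = 315474
T ≈ 53.04 °C — below 100 °C, confirming all the steam condensed.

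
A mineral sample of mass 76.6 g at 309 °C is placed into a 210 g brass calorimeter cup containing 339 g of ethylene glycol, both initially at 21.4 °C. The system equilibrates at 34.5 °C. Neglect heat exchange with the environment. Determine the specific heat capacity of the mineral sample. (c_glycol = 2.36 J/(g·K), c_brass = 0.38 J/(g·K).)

c ≈ 0.548 J/(g·K)

Let T be the final temperature. ΣQ_i = 0:
76.6·c·(34.5 − 309) + 339·2.36·(34.5 − 21.4) + 210·0.38·(34.5 − 21.4) = 0
-21027 c = -11526
c = -11526/-21027 ≈ 0.5482 J/(g·K)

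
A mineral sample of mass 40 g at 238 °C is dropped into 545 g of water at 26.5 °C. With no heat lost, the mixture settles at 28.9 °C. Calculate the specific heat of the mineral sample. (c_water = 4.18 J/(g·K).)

Net heat exchanged in the isolated system is zero:
40×c×(28.9 − 238) + 545×4.18×(28.9 − 26.5) = 0
-8364 c = -5467.4
c = -5467.4/-8364 ≈ 0.6537 J/(g·K)

c ≈ 0.654 J/(g·K)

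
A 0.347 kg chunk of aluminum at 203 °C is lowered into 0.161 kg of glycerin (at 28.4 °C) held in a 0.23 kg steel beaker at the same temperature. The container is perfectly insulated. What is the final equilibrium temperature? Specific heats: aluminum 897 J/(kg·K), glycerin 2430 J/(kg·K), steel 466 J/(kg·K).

T_f ≈ 95.5 °C

Net heat exchanged in the isolated system is zero:
0.347·897·(T − 203) + 0.161·2430·(T − 28.4) + 0.23·466·(T − 28.4) = 0
311.26(T − 203) + 391.23(T − 28.4) + 107.18(T − 28.4) = 0
809.67 T = 77340
T = 77340 / 809.67 = 95.5 °C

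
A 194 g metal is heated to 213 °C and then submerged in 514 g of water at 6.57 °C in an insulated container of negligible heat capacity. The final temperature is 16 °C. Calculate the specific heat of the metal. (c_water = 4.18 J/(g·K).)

c ≈ 0.53 J/(g·K)

Taking heat into each body as positive, Σ m c ΔT = 0:
194×c×(16 − 213) + 514×4.18×(16 − 6.57) = 0
-38218 c = -20261
c = -20261/-38218 ≈ 0.5301 J/(g·K)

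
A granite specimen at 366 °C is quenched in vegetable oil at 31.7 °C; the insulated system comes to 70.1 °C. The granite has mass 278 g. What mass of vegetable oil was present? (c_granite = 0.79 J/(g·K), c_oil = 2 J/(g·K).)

m ≈ 846 g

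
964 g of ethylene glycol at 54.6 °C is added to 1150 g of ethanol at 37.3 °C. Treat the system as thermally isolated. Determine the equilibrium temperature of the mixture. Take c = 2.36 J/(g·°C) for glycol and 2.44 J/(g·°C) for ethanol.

Conservation of energy gives ΣQ = 0:
964·2.36·(T − 54.6) + 1150·2.44·(T − 37.3) = 0
2275(T − 54.6) + 2806(T − 37.3) = 0
(2275 + 2806) T = 2275·54.6 + 2806·37.3
T = 228881 / 5081 = 45 °C

T_f ≈ 45.0 °C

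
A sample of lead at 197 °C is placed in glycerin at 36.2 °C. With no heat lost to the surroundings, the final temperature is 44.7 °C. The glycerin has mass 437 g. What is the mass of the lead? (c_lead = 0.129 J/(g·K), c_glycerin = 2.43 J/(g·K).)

m ≈ 459 g

Taking heat into each body as positive, Σ m c ΔT = 0:
m·0.129·(44.7 − 197) + 437·2.43·(44.7 − 36.2) = 0
-19.65 m = -9026.2
m = -9026.2/-19.65 ≈ 459.4 g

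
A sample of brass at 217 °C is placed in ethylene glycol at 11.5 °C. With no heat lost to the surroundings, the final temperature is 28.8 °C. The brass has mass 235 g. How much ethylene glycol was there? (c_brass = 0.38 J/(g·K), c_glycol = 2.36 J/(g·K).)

Heat lost by the brass = heat gained by the glycol:
235·0.38·(217 − 28.8) = m·2.36·(28.8 − 11.5)
40.83 m = 16806  ⇒  m ≈ 411.6 g

m ≈ 412 g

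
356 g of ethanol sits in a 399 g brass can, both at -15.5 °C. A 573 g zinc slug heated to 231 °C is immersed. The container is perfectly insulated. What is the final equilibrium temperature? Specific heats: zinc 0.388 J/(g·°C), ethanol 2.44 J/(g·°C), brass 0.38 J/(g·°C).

T_f ≈ 28.6 °C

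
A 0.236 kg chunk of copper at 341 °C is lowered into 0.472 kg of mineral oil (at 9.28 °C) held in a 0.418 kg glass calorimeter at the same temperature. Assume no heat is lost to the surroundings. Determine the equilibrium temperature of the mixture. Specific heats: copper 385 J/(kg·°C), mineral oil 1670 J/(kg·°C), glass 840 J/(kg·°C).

Conservation of energy gives ΣQ = 0:
0.236×385×(T − 341) + 0.472×1670×(T − 9.28) + 0.418×840×(T − 9.28) = 0
90.86(T − 341) + 788.24(T − 9.28) + 351.12(T − 9.28) = 0
1230.2 T = 41557
T ≈ 33.78 °C

T_f ≈ 33.8 °C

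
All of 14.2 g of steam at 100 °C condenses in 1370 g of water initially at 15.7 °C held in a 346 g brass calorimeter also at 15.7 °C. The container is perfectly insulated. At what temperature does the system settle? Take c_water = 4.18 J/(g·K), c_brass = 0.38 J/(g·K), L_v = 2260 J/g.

T_f ≈ 22.0 °C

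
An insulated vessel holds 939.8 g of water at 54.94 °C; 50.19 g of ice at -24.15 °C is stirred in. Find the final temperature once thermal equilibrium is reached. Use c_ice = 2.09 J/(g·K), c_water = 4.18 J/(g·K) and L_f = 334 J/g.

T_f ≈ 47.5 °C

Energy balance with sensible and latent terms:
ice -24.15→0 °C: 50.19×2.09×24.15 = 2533.3
  fusion: m_ice L_f = 50.19×334 = 16763
  meltwater 0→T: 50.19×4.18×T = 209.79 T
  water: 3928.4(T − 54.94)
4138.2 T = 215824 − 19297 = 196528
T ≈ 47.49 °C (positive, so assuming full melt was valid).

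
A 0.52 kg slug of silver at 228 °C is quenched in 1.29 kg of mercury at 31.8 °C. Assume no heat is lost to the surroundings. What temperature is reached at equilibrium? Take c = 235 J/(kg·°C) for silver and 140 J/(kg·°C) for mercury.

T_f is the heat-capacity-weighted average of the initial temperatures:
T_f = (122.2·228 + 180.6·31.8) / (122.2 + 180.6)
    = 33605 / 302.8 ≈ 110.98 °C

T_f ≈ 111.0 °C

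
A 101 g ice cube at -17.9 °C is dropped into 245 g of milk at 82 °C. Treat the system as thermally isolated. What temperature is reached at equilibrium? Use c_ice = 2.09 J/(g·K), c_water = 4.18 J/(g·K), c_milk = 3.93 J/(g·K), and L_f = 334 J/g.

Energy conservation, ΣQ = 0:
ice -17.9→0 °C: 101·2.09·17.9 = 3778.5; latent heat to melt: 101·334 = 33734; meltwater 0→T: 101·4.18·T = 422.18 T; milk cools: 245·3.93·(T − 82) = 962.85(T − 82)
1385 T = 78954 − 37513 = 41441
T ≈ 29.92 °C (positive, so assuming full melt was valid).

T_f ≈ 29.9 °C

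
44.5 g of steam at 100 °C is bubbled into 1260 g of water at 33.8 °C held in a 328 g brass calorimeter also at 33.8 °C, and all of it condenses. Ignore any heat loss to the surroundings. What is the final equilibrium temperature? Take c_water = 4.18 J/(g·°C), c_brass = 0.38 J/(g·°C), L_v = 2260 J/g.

T_f ≈ 54.0 °C

Sum of m c ΔT and latent-heat terms is zero:
latent heat released on condensation: 44.5×2260 = 100570
  condensate cools 100→T: 44.5×4.18×(T − 100) = 186.01(T − 100)
  water warms: 1260×4.18×(T − 33.8) = 5266.8(T − 33.8)
  brass cup: 328×0.38×(T − 33.8) = 124.64(T − 33.8)
5577.4 T = 100570 + 18601 + 182231 = 301402
T ≈ 54.04 °C — below 100 °C, confirming all the steam condensed.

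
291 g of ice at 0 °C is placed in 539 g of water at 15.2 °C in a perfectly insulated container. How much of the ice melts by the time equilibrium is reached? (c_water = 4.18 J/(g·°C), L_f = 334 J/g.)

Cooling the water to 0 °C releases 539·4.18·15.2 = 34246 J.
Fully melting the ice requires m_ice L_f = 291·334 = 97194 J.
Since 34246 < 97194 J, not all the ice melts; equilibrium is at 0 °C.
m_melted·334 = 34246  ⇒  m_melted ≈ 102.5 g.

m_melted ≈ 103 g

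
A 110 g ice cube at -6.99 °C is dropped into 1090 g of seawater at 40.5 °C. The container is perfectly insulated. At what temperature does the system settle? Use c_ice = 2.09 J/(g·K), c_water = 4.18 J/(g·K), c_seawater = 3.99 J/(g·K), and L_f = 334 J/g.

Net heat exchanged in the isolated system is zero:
warm ice to 0 °C: 110×2.09×(0 − (-6.99)) = 1607; latent heat to melt: 110×334 = 36740; warm the meltwater: 459.8 T; seawater cools: 1090×3.99×(T − 40.5) = 4349.1(T − 40.5)
4808.9 T = 176139 − 38347 = 137792
T ≈ 28.65 °C — above 0 °C, consistent with complete melting.

T_f ≈ 28.7 °C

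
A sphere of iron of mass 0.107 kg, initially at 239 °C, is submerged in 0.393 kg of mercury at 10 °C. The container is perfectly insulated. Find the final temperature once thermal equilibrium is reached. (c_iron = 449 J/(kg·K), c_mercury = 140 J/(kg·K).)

T_f ≈ 116.7 °C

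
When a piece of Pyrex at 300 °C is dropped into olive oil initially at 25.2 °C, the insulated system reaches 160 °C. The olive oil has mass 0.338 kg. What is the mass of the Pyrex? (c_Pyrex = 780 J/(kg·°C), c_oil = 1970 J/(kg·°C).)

m ≈ 0.822 kg

Energy conservation, ΣQ = 0:
m×780×(160 − 300) + 0.338×1970×(160 − 25.2) = 0
-109200 m = -89758
m = -89758/-109200 ≈ 0.822 kg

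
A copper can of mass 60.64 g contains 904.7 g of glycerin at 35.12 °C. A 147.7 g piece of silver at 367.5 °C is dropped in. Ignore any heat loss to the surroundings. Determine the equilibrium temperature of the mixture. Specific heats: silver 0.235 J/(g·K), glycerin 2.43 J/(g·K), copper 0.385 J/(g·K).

T_f ≈ 40.2 °C

Conservation of energy gives ΣQ = 0:
147.7·0.235·(T − 367.5) + 904.7·2.43·(T − 35.12) + 60.64·0.385·(T − 35.12) = 0
(34.71 + 2198.4 + 23.35) T = 34.71·367.5 + 2198.4·35.12 + 23.35·35.12
T ≈ 40.23 °C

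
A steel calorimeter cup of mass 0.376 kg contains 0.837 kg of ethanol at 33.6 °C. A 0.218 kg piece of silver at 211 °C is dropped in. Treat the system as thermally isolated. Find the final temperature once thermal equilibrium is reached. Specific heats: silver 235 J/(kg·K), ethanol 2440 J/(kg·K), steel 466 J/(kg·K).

Energy conservation, ΣQ = 0:
0.218·235·(T − 211) + 0.837·2440·(T − 33.6) + 0.376·466·(T − 33.6) = 0
2268.7 T = 85317
T = 85317/2268.7 ≈ 37.61 °C

T_f ≈ 37.6 °C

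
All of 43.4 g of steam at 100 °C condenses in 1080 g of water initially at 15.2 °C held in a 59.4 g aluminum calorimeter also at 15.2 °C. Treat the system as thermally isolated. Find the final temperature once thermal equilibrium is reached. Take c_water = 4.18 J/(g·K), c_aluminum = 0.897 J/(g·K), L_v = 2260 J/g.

T_f ≈ 39.1 °C

Setting the total heat transfer to zero:
steam→water at 100 °C releases m L_v = 43.4·2260 = 98084
  condensate cools 100→T: 43.4·4.18·(T − 100) = 181.41(T − 100)
  original water: 4514.4(T − 15.2)
  aluminum cup: 59.4·0.897·(T − 15.2) = 53.28(T − 15.2)
4749.1 T = 98084 + 18141 + 69429 = 185654
T ≈ 39.09 °C (< 100 °C, so full condensation is consistent).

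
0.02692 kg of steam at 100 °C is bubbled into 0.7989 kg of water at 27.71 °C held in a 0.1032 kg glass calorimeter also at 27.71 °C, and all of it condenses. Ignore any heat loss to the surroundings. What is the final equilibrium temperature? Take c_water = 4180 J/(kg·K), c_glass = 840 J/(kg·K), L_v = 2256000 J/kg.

Sum of m c ΔT and latent-heat terms is zero:
steam→water at 100 °C releases m L_v = 0.02692×2256000 = 60732
  condensed water 100 °C→T: 112.53(T − 100)
  original water: 3339.4(T − 27.71)
  cup: 86.69(T − 27.71)
3538.6 T = 60732 + 11253 + 94937 = 166921
T ≈ 47.17 °C, under the boiling point, so the assumption holds.

T_f ≈ 47.2 °C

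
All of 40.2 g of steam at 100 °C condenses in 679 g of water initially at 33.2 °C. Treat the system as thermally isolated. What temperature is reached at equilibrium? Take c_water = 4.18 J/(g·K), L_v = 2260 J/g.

T_f ≈ 67.2 °C

Sum of m c ΔT and latent-heat terms is zero:
latent heat released on condensation: 40.2×2260 = 90852; condensate cools 100→T: 40.2×4.18×(T − 100) = 168.04(T − 100); original water: 2838.2(T − 33.2)
3006.3 T = 90852 + 16804 + 94229 = 201885
T ≈ 67.15 °C (< 100 °C, so full condensation is consistent).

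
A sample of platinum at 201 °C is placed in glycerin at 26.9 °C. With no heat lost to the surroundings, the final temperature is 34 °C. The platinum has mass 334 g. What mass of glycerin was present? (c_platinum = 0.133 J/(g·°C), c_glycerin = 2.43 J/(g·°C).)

m ≈ 430 g

Heat lost by the platinum = heat gained by the glycerin:
334·0.133·(201 − 34) = m·2.43·(34 − 26.9)
17.25 m = 7418.5  ⇒  m ≈ 430 g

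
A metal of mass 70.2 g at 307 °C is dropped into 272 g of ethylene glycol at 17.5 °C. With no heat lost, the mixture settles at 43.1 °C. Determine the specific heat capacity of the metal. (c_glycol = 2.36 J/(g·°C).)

c ≈ 0.887 J/(g·°C)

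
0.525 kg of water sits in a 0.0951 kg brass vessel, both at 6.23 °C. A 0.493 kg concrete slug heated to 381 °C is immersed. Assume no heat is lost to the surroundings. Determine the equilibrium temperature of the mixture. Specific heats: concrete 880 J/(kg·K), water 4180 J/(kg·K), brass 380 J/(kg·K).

Heat gained plus heat lost sum to zero:
0.493×880×(T − 381) + 0.525×4180×(T − 6.23) + 0.0951×380×(T − 6.23) = 0
2664.5 T = 179190
T = 179190/2664.5 ≈ 67.25 °C

T_f ≈ 67.3 °C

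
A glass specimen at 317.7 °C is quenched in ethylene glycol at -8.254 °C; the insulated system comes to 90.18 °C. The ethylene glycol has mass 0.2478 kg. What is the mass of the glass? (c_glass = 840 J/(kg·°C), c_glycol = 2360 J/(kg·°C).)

m ≈ 0.301 kg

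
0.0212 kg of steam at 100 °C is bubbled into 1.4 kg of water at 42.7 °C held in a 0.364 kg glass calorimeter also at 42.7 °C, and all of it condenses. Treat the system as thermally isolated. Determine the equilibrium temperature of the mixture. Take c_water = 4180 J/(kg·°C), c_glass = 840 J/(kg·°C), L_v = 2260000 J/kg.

Heat gained plus heat lost sum to zero:
latent heat released on condensation: 0.0212·2260000 = 47912
  condensate cools 100→T: 0.0212·4180·(T − 100) = 88.62(T − 100)
  water warms: 1.4·4180·(T − 42.7) = 5852(T − 42.7)
  glass cup: 0.364·840·(T − 42.7) = 305.76(T − 42.7)
6246.4 T = 47912 + 8861.6 + 262936 = 319710
T ≈ 51.18 °C, under the boiling point, so the assumption holds.

T_f ≈ 51.2 °C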